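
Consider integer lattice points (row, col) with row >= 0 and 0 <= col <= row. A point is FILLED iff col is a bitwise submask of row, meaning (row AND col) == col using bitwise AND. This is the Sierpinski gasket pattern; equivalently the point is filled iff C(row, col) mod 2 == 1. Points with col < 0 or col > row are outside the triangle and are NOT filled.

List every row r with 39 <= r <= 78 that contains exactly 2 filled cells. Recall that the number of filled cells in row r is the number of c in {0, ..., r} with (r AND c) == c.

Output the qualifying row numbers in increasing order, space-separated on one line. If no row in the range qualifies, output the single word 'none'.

Row r has 2^popcount(r) filled cells, so we need popcount(r) = log2(2) = 1.
Scan r = 39..78 and keep those with exactly 1 one-bits:
r=39=100111 popcount=4 -> skip
r=40=101000 popcount=2 -> skip
r=41=101001 popcount=3 -> skip
r=42=101010 popcount=3 -> skip
r=43=101011 popcount=4 -> skip
r=44=101100 popcount=3 -> skip
r=45=101101 popcount=4 -> skip
r=46=101110 popcount=4 -> skip
r=47=101111 popcount=5 -> skip
r=48=110000 popcount=2 -> skip
r=49=110001 popcount=3 -> skip
r=50=110010 popcount=3 -> skip
r=51=110011 popcount=4 -> skip
r=52=110100 popcount=3 -> skip
r=53=110101 popcount=4 -> skip
r=54=110110 popcount=4 -> skip
r=55=110111 popcount=5 -> skip
r=56=111000 popcount=3 -> skip
r=57=111001 popcount=4 -> skip
r=58=111010 popcount=4 -> skip
r=59=111011 popcount=5 -> skip
r=60=111100 popcount=4 -> skip
r=61=111101 popcount=5 -> skip
r=62=111110 popcount=5 -> skip
r=63=111111 popcount=6 -> skip
r=64=1000000 popcount=1 -> KEEP
r=65=1000001 popcount=2 -> skip
r=66=1000010 popcount=2 -> skip
r=67=1000011 popcount=3 -> skip
r=68=1000100 popcount=2 -> skip
r=69=1000101 popcount=3 -> skip
r=70=1000110 popcount=3 -> skip
r=71=1000111 popcount=4 -> skip
r=72=1001000 popcount=2 -> skip
r=73=1001001 popcount=3 -> skip
r=74=1001010 popcount=3 -> skip
r=75=1001011 popcount=4 -> skip
r=76=1001100 popcount=3 -> skip
r=77=1001101 popcount=4 -> skip
r=78=1001110 popcount=4 -> skip
Kept rows: 64

Answer: 64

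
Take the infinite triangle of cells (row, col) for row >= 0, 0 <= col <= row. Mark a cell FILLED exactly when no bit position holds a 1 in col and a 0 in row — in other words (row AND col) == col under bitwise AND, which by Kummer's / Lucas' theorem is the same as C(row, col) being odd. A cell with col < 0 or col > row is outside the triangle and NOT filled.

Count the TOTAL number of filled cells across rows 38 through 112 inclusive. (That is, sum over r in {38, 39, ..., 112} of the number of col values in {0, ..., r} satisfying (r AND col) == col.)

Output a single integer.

Answer: 1274

Derivation:
r38=100110 pc3: +8 =8
r39=100111 pc4: +16 =24
r40=101000 pc2: +4 =28
r41=101001 pc3: +8 =36
r42=101010 pc3: +8 =44
r43=101011 pc4: +16 =60
r44=101100 pc3: +8 =68
r45=101101 pc4: +16 =84
r46=101110 pc4: +16 =100
r47=101111 pc5: +32 =132
r48=110000 pc2: +4 =136
r49=110001 pc3: +8 =144
r50=110010 pc3: +8 =152
r51=110011 pc4: +16 =168
r52=110100 pc3: +8 =176
r53=110101 pc4: +16 =192
r54=110110 pc4: +16 =208
r55=110111 pc5: +32 =240
r56=111000 pc3: +8 =248
r57=111001 pc4: +16 =264
r58=111010 pc4: +16 =280
r59=111011 pc5: +32 =312
r60=111100 pc4: +16 =328
r61=111101 pc5: +32 =360
r62=111110 pc5: +32 =392
r63=111111 pc6: +64 =456
r64=1000000 pc1: +2 =458
r65=1000001 pc2: +4 =462
r66=1000010 pc2: +4 =466
r67=1000011 pc3: +8 =474
r68=1000100 pc2: +4 =478
r69=1000101 pc3: +8 =486
r70=1000110 pc3: +8 =494
r71=1000111 pc4: +16 =510
r72=1001000 pc2: +4 =514
r73=1001001 pc3: +8 =522
r74=1001010 pc3: +8 =530
r75=1001011 pc4: +16 =546
r76=1001100 pc3: +8 =554
r77=1001101 pc4: +16 =570
r78=1001110 pc4: +16 =586
r79=1001111 pc5: +32 =618
r80=1010000 pc2: +4 =622
r81=1010001 pc3: +8 =630
r82=1010010 pc3: +8 =638
r83=1010011 pc4: +16 =654
r84=1010100 pc3: +8 =662
r85=1010101 pc4: +16 =678
r86=1010110 pc4: +16 =694
r87=1010111 pc5: +32 =726
r88=1011000 pc3: +8 =734
r89=1011001 pc4: +16 =750
r90=1011010 pc4: +16 =766
r91=1011011 pc5: +32 =798
r92=1011100 pc4: +16 =814
r93=1011101 pc5: +32 =846
r94=1011110 pc5: +32 =878
r95=1011111 pc6: +64 =942
r96=1100000 pc2: +4 =946
r97=1100001 pc3: +8 =954
r98=1100010 pc3: +8 =962
r99=1100011 pc4: +16 =978
r100=1100100 pc3: +8 =986
r101=1100101 pc4: +16 =1002
r102=1100110 pc4: +16 =1018
r103=1100111 pc5: +32 =1050
r104=1101000 pc3: +8 =1058
r105=1101001 pc4: +16 =1074
r106=1101010 pc4: +16 =1090
r107=1101011 pc5: +32 =1122
r108=1101100 pc4: +16 =1138
r109=1101101 pc5: +32 =1170
r110=1101110 pc5: +32 =1202
r111=1101111 pc6: +64 =1266
r112=1110000 pc3: +8 =1274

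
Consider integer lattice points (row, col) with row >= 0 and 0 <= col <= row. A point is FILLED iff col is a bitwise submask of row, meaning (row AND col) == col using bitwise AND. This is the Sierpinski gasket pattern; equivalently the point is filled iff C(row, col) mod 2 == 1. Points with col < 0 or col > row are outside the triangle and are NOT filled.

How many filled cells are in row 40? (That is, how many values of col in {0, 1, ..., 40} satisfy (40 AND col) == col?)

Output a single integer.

Answer: 4

Derivation:
40 in binary = 101000
popcount(40) = number of 1-bits in 101000 = 2
A col c satisfies (40 AND c) == c iff every set bit of c is also set in 40; each of the 2 set bits of 40 can independently be on or off in c.
count = 2^2 = 4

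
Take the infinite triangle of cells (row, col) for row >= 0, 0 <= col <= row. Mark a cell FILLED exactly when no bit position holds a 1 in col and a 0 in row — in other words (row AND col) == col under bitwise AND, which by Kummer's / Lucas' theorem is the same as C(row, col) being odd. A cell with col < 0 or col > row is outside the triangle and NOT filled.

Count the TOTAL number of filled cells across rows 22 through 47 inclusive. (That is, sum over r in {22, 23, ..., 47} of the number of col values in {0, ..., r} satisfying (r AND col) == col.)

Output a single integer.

Answer: 294

Derivation:
r22=10110 pc3: +8 =8
r23=10111 pc4: +16 =24
r24=11000 pc2: +4 =28
r25=11001 pc3: +8 =36
r26=11010 pc3: +8 =44
r27=11011 pc4: +16 =60
r28=11100 pc3: +8 =68
r29=11101 pc4: +16 =84
r30=11110 pc4: +16 =100
r31=11111 pc5: +32 =132
r32=100000 pc1: +2 =134
r33=100001 pc2: +4 =138
r34=100010 pc2: +4 =142
r35=100011 pc3: +8 =150
r36=100100 pc2: +4 =154
r37=100101 pc3: +8 =162
r38=100110 pc3: +8 =170
r39=100111 pc4: +16 =186
r40=101000 pc2: +4 =190
r41=101001 pc3: +8 =198
r42=101010 pc3: +8 =206
r43=101011 pc4: +16 =222
r44=101100 pc3: +8 =230
r45=101101 pc4: +16 =246
r46=101110 pc4: +16 =262
r47=101111 pc5: +32 =294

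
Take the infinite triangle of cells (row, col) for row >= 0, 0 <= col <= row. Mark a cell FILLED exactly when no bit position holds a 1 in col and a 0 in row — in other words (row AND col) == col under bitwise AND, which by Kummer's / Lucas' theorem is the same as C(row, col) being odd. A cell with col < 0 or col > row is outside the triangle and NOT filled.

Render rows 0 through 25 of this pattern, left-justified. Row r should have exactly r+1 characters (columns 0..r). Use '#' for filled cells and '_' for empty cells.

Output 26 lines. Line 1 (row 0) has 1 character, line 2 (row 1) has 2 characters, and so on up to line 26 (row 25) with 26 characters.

r0=0: #
r1=1: ##
r2=10: #_#
r3=11: ####
r4=100: #___#
r5=101: ##__##
r6=110: #_#_#_#
r7=111: ########
r8=1000: #_______#
r9=1001: ##______##
r10=1010: #_#_____#_#
r11=1011: ####____####
r12=1100: #___#___#___#
r13=1101: ##__##__##__##
r14=1110: #_#_#_#_#_#_#_#
r15=1111: ################
r16=10000: #_______________#
r17=10001: ##______________##
r18=10010: #_#_____________#_#
r19=10011: ####____________####
r20=10100: #___#___________#___#
r21=10101: ##__##__________##__##
r22=10110: #_#_#_#_________#_#_#_#
r23=10111: ########________########
r24=11000: #_______#_______#_______#
r25=11001: ##______##______##______##

Answer: #
##
#_#
####
#___#
##__##
#_#_#_#
########
#_______#
##______##
#_#_____#_#
####____####
#___#___#___#
##__##__##__##
#_#_#_#_#_#_#_#
################
#_______________#
##______________##
#_#_____________#_#
####____________####
#___#___________#___#
##__##__________##__##
#_#_#_#_________#_#_#_#
########________########
#_______#_______#_______#
##______##______##______##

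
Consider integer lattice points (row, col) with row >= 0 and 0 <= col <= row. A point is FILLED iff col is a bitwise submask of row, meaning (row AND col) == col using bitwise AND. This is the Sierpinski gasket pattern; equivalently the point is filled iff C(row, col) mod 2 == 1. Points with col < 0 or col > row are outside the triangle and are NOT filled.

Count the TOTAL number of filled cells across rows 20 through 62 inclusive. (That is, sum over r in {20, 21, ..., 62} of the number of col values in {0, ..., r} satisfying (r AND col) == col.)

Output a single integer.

r20=10100 pc2: +4 =4
r21=10101 pc3: +8 =12
r22=10110 pc3: +8 =20
r23=10111 pc4: +16 =36
r24=11000 pc2: +4 =40
r25=11001 pc3: +8 =48
r26=11010 pc3: +8 =56
r27=11011 pc4: +16 =72
r28=11100 pc3: +8 =80
r29=11101 pc4: +16 =96
r30=11110 pc4: +16 =112
r31=11111 pc5: +32 =144
r32=100000 pc1: +2 =146
r33=100001 pc2: +4 =150
r34=100010 pc2: +4 =154
r35=100011 pc3: +8 =162
r36=100100 pc2: +4 =166
r37=100101 pc3: +8 =174
r38=100110 pc3: +8 =182
r39=100111 pc4: +16 =198
r40=101000 pc2: +4 =202
r41=101001 pc3: +8 =210
r42=101010 pc3: +8 =218
r43=101011 pc4: +16 =234
r44=101100 pc3: +8 =242
r45=101101 pc4: +16 =258
r46=101110 pc4: +16 =274
r47=101111 pc5: +32 =306
r48=110000 pc2: +4 =310
r49=110001 pc3: +8 =318
r50=110010 pc3: +8 =326
r51=110011 pc4: +16 =342
r52=110100 pc3: +8 =350
r53=110101 pc4: +16 =366
r54=110110 pc4: +16 =382
r55=110111 pc5: +32 =414
r56=111000 pc3: +8 =422
r57=111001 pc4: +16 =438
r58=111010 pc4: +16 =454
r59=111011 pc5: +32 =486
r60=111100 pc4: +16 =502
r61=111101 pc5: +32 =534
r62=111110 pc5: +32 =566

Answer: 566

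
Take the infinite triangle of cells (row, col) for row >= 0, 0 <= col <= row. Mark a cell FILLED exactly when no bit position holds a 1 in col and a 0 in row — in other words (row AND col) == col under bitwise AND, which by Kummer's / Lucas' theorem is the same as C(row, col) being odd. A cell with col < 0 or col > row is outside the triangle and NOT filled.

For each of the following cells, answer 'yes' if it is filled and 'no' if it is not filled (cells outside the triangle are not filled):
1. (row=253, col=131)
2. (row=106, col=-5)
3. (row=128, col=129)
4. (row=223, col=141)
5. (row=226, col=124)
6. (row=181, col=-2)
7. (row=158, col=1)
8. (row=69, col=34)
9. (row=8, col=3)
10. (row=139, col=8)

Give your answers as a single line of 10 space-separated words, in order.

Answer: no no no yes no no no no no yes

Derivation:
(253,131): row=0b11111101, col=0b10000011, row AND col = 0b10000001 = 129; 129 != 131 -> empty
(106,-5): col outside [0, 106] -> not filled
(128,129): col outside [0, 128] -> not filled
(223,141): row=0b11011111, col=0b10001101, row AND col = 0b10001101 = 141; 141 == 141 -> filled
(226,124): row=0b11100010, col=0b1111100, row AND col = 0b1100000 = 96; 96 != 124 -> empty
(181,-2): col outside [0, 181] -> not filled
(158,1): row=0b10011110, col=0b1, row AND col = 0b0 = 0; 0 != 1 -> empty
(69,34): row=0b1000101, col=0b100010, row AND col = 0b0 = 0; 0 != 34 -> empty
(8,3): row=0b1000, col=0b11, row AND col = 0b0 = 0; 0 != 3 -> empty
(139,8): row=0b10001011, col=0b1000, row AND col = 0b1000 = 8; 8 == 8 -> filled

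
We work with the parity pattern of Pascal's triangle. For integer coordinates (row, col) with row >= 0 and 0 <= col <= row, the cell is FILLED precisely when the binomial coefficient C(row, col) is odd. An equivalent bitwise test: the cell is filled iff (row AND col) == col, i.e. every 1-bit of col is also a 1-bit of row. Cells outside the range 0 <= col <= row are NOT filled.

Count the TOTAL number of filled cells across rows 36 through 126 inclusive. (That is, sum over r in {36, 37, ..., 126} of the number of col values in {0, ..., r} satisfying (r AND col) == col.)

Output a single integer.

r36=100100 pc2: +4 =4
r37=100101 pc3: +8 =12
r38=100110 pc3: +8 =20
r39=100111 pc4: +16 =36
r40=101000 pc2: +4 =40
r41=101001 pc3: +8 =48
r42=101010 pc3: +8 =56
r43=101011 pc4: +16 =72
r44=101100 pc3: +8 =80
r45=101101 pc4: +16 =96
r46=101110 pc4: +16 =112
r47=101111 pc5: +32 =144
r48=110000 pc2: +4 =148
r49=110001 pc3: +8 =156
r50=110010 pc3: +8 =164
r51=110011 pc4: +16 =180
r52=110100 pc3: +8 =188
r53=110101 pc4: +16 =204
r54=110110 pc4: +16 =220
r55=110111 pc5: +32 =252
r56=111000 pc3: +8 =260
r57=111001 pc4: +16 =276
r58=111010 pc4: +16 =292
r59=111011 pc5: +32 =324
r60=111100 pc4: +16 =340
r61=111101 pc5: +32 =372
r62=111110 pc5: +32 =404
r63=111111 pc6: +64 =468
r64=1000000 pc1: +2 =470
r65=1000001 pc2: +4 =474
r66=1000010 pc2: +4 =478
r67=1000011 pc3: +8 =486
r68=1000100 pc2: +4 =490
r69=1000101 pc3: +8 =498
r70=1000110 pc3: +8 =506
r71=1000111 pc4: +16 =522
r72=1001000 pc2: +4 =526
r73=1001001 pc3: +8 =534
r74=1001010 pc3: +8 =542
r75=1001011 pc4: +16 =558
r76=1001100 pc3: +8 =566
r77=1001101 pc4: +16 =582
r78=1001110 pc4: +16 =598
r79=1001111 pc5: +32 =630
r80=1010000 pc2: +4 =634
r81=1010001 pc3: +8 =642
r82=1010010 pc3: +8 =650
r83=1010011 pc4: +16 =666
r84=1010100 pc3: +8 =674
r85=1010101 pc4: +16 =690
r86=1010110 pc4: +16 =706
r87=1010111 pc5: +32 =738
r88=1011000 pc3: +8 =746
r89=1011001 pc4: +16 =762
r90=1011010 pc4: +16 =778
r91=1011011 pc5: +32 =810
r92=1011100 pc4: +16 =826
r93=1011101 pc5: +32 =858
r94=1011110 pc5: +32 =890
r95=1011111 pc6: +64 =954
r96=1100000 pc2: +4 =958
r97=1100001 pc3: +8 =966
r98=1100010 pc3: +8 =974
r99=1100011 pc4: +16 =990
r100=1100100 pc3: +8 =998
r101=1100101 pc4: +16 =1014
r102=1100110 pc4: +16 =1030
r103=1100111 pc5: +32 =1062
r104=1101000 pc3: +8 =1070
r105=1101001 pc4: +16 =1086
r106=1101010 pc4: +16 =1102
r107=1101011 pc5: +32 =1134
r108=1101100 pc4: +16 =1150
r109=1101101 pc5: +32 =1182
r110=1101110 pc5: +32 =1214
r111=1101111 pc6: +64 =1278
r112=1110000 pc3: +8 =1286
r113=1110001 pc4: +16 =1302
r114=1110010 pc4: +16 =1318
r115=1110011 pc5: +32 =1350
r116=1110100 pc4: +16 =1366
r117=1110101 pc5: +32 =1398
r118=1110110 pc5: +32 =1430
r119=1110111 pc6: +64 =1494
r120=1111000 pc4: +16 =1510
r121=1111001 pc5: +32 =1542
r122=1111010 pc5: +32 =1574
r123=1111011 pc6: +64 =1638
r124=1111100 pc5: +32 =1670
r125=1111101 pc6: +64 =1734
r126=1111110 pc6: +64 =1798

Answer: 1798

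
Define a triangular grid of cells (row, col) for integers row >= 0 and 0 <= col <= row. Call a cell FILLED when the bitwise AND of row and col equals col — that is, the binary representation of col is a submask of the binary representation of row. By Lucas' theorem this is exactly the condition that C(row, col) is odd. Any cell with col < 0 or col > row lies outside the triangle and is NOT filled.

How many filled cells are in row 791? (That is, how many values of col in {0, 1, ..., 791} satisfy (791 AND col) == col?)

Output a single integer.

791 in binary = 1100010111
popcount(791) = number of 1-bits in 1100010111 = 6
A col c satisfies (791 AND c) == c iff every set bit of c is also set in 791; each of the 6 set bits of 791 can independently be on or off in c.
count = 2^6 = 64

Answer: 64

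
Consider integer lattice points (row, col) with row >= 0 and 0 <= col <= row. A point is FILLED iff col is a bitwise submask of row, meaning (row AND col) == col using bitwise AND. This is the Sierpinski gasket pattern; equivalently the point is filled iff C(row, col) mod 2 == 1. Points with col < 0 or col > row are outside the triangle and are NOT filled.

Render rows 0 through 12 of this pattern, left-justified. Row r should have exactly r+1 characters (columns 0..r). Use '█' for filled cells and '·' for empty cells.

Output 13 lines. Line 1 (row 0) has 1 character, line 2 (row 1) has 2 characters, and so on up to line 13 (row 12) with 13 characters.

r0=0: █
r1=1: ██
r2=10: █·█
r3=11: ████
r4=100: █···█
r5=101: ██··██
r6=110: █·█·█·█
r7=111: ████████
r8=1000: █·······█
r9=1001: ██······██
r10=1010: █·█·····█·█
r11=1011: ████····████
r12=1100: █···█···█···█

Answer: █
██
█·█
████
█···█
██··██
█·█·█·█
████████
█·······█
██······██
█·█·····█·█
████····████
█···█···█···█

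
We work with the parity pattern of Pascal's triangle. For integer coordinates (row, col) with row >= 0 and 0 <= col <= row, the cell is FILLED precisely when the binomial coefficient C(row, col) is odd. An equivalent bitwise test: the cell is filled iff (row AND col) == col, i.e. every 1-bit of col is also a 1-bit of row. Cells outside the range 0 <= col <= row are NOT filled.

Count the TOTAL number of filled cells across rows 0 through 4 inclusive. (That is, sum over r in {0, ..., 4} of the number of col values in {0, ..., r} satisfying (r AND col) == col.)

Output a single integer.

Answer: 11

Derivation:
r0=0 pc0: +1 =1
r1=1 pc1: +2 =3
r2=10 pc1: +2 =5
r3=11 pc2: +4 =9
r4=100 pc1: +2 =11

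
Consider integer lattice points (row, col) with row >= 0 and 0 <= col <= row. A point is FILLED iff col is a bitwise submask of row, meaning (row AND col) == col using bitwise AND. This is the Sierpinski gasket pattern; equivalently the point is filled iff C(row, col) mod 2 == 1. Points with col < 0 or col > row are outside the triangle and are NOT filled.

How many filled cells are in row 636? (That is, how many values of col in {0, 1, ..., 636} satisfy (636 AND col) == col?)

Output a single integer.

636 in binary = 1001111100
popcount(636) = number of 1-bits in 1001111100 = 6
A col c satisfies (636 AND c) == c iff every set bit of c is also set in 636; each of the 6 set bits of 636 can independently be on or off in c.
count = 2^6 = 64

Answer: 64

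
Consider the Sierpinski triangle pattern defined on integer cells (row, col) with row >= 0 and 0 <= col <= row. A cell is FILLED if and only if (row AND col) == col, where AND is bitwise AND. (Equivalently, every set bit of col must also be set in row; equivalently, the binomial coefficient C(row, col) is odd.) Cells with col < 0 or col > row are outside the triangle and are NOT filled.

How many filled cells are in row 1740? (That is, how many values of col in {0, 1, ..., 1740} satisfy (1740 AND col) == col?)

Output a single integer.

1740 in binary = 11011001100
popcount(1740) = number of 1-bits in 11011001100 = 6
A col c satisfies (1740 AND c) == c iff every set bit of c is also set in 1740; each of the 6 set bits of 1740 can independently be on or off in c.
count = 2^6 = 64

Answer: 64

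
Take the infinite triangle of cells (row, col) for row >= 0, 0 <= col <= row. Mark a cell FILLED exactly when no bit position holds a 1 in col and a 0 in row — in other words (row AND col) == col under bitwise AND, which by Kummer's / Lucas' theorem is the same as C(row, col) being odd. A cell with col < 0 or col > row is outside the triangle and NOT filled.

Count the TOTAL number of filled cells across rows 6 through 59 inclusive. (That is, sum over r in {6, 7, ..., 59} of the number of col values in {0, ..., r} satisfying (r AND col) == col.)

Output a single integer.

r6=110 pc2: +4 =4
r7=111 pc3: +8 =12
r8=1000 pc1: +2 =14
r9=1001 pc2: +4 =18
r10=1010 pc2: +4 =22
r11=1011 pc3: +8 =30
r12=1100 pc2: +4 =34
r13=1101 pc3: +8 =42
r14=1110 pc3: +8 =50
r15=1111 pc4: +16 =66
r16=10000 pc1: +2 =68
r17=10001 pc2: +4 =72
r18=10010 pc2: +4 =76
r19=10011 pc3: +8 =84
r20=10100 pc2: +4 =88
r21=10101 pc3: +8 =96
r22=10110 pc3: +8 =104
r23=10111 pc4: +16 =120
r24=11000 pc2: +4 =124
r25=11001 pc3: +8 =132
r26=11010 pc3: +8 =140
r27=11011 pc4: +16 =156
r28=11100 pc3: +8 =164
r29=11101 pc4: +16 =180
r30=11110 pc4: +16 =196
r31=11111 pc5: +32 =228
r32=100000 pc1: +2 =230
r33=100001 pc2: +4 =234
r34=100010 pc2: +4 =238
r35=100011 pc3: +8 =246
r36=100100 pc2: +4 =250
r37=100101 pc3: +8 =258
r38=100110 pc3: +8 =266
r39=100111 pc4: +16 =282
r40=101000 pc2: +4 =286
r41=101001 pc3: +8 =294
r42=101010 pc3: +8 =302
r43=101011 pc4: +16 =318
r44=101100 pc3: +8 =326
r45=101101 pc4: +16 =342
r46=101110 pc4: +16 =358
r47=101111 pc5: +32 =390
r48=110000 pc2: +4 =394
r49=110001 pc3: +8 =402
r50=110010 pc3: +8 =410
r51=110011 pc4: +16 =426
r52=110100 pc3: +8 =434
r53=110101 pc4: +16 =450
r54=110110 pc4: +16 =466
r55=110111 pc5: +32 =498
r56=111000 pc3: +8 =506
r57=111001 pc4: +16 =522
r58=111010 pc4: +16 =538
r59=111011 pc5: +32 =570

Answer: 570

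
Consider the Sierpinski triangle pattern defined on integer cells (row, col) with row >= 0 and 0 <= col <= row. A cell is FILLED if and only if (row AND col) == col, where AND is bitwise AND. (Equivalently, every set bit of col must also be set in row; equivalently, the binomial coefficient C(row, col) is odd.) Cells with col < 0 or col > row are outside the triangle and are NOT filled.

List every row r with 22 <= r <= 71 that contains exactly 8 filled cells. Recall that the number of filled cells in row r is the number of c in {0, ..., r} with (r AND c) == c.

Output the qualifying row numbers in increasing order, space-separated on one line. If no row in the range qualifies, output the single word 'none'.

Row r has 2^popcount(r) filled cells, so we need popcount(r) = log2(8) = 3.
Scan r = 22..71 and keep those with exactly 3 one-bits:
r=22=10110 popcount=3 -> KEEP
r=23=10111 popcount=4 -> skip
r=24=11000 popcount=2 -> skip
r=25=11001 popcount=3 -> KEEP
r=26=11010 popcount=3 -> KEEP
r=27=11011 popcount=4 -> skip
r=28=11100 popcount=3 -> KEEP
r=29=11101 popcount=4 -> skip
r=30=11110 popcount=4 -> skip
r=31=11111 popcount=5 -> skip
r=32=100000 popcount=1 -> skip
r=33=100001 popcount=2 -> skip
r=34=100010 popcount=2 -> skip
r=35=100011 popcount=3 -> KEEP
r=36=100100 popcount=2 -> skip
r=37=100101 popcount=3 -> KEEP
r=38=100110 popcount=3 -> KEEP
r=39=100111 popcount=4 -> skip
r=40=101000 popcount=2 -> skip
r=41=101001 popcount=3 -> KEEP
r=42=101010 popcount=3 -> KEEP
r=43=101011 popcount=4 -> skip
r=44=101100 popcount=3 -> KEEP
r=45=101101 popcount=4 -> skip
r=46=101110 popcount=4 -> skip
r=47=101111 popcount=5 -> skip
r=48=110000 popcount=2 -> skip
r=49=110001 popcount=3 -> KEEP
r=50=110010 popcount=3 -> KEEP
r=51=110011 popcount=4 -> skip
r=52=110100 popcount=3 -> KEEP
r=53=110101 popcount=4 -> skip
r=54=110110 popcount=4 -> skip
r=55=110111 popcount=5 -> skip
r=56=111000 popcount=3 -> KEEP
r=57=111001 popcount=4 -> skip
r=58=111010 popcount=4 -> skip
r=59=111011 popcount=5 -> skip
r=60=111100 popcount=4 -> skip
r=61=111101 popcount=5 -> skip
r=62=111110 popcount=5 -> skip
r=63=111111 popcount=6 -> skip
r=64=1000000 popcount=1 -> skip
r=65=1000001 popcount=2 -> skip
r=66=1000010 popcount=2 -> skip
r=67=1000011 popcount=3 -> KEEP
r=68=1000100 popcount=2 -> skip
r=69=1000101 popcount=3 -> KEEP
r=70=1000110 popcount=3 -> KEEP
r=71=1000111 popcount=4 -> skip
Kept rows: 22 25 26 28 35 37 38 41 42 44 49 50 52 56 67 69 70

Answer: 22 25 26 28 35 37 38 41 42 44 49 50 52 56 67 69 70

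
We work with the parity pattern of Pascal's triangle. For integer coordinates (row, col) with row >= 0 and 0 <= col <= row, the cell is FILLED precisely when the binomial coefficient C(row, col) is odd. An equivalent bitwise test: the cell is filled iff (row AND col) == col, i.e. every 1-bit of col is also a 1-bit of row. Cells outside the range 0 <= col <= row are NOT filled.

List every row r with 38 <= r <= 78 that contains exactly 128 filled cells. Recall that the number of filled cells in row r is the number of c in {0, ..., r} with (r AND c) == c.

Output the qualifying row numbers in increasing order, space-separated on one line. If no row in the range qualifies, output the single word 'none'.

Answer: none

Derivation:
Row r has 2^popcount(r) filled cells, so we need popcount(r) = log2(128) = 7.
Scan r = 38..78 and keep those with exactly 7 one-bits:
r=38=100110 popcount=3 -> skip
r=39=100111 popcount=4 -> skip
r=40=101000 popcount=2 -> skip
r=41=101001 popcount=3 -> skip
r=42=101010 popcount=3 -> skip
r=43=101011 popcount=4 -> skip
r=44=101100 popcount=3 -> skip
r=45=101101 popcount=4 -> skip
r=46=101110 popcount=4 -> skip
r=47=101111 popcount=5 -> skip
r=48=110000 popcount=2 -> skip
r=49=110001 popcount=3 -> skip
r=50=110010 popcount=3 -> skip
r=51=110011 popcount=4 -> skip
r=52=110100 popcount=3 -> skip
r=53=110101 popcount=4 -> skip
r=54=110110 popcount=4 -> skip
r=55=110111 popcount=5 -> skip
r=56=111000 popcount=3 -> skip
r=57=111001 popcount=4 -> skip
r=58=111010 popcount=4 -> skip
r=59=111011 popcount=5 -> skip
r=60=111100 popcount=4 -> skip
r=61=111101 popcount=5 -> skip
r=62=111110 popcount=5 -> skip
r=63=111111 popcount=6 -> skip
r=64=1000000 popcount=1 -> skip
r=65=1000001 popcount=2 -> skip
r=66=1000010 popcount=2 -> skip
r=67=1000011 popcount=3 -> skip
r=68=1000100 popcount=2 -> skip
r=69=1000101 popcount=3 -> skip
r=70=1000110 popcount=3 -> skip
r=71=1000111 popcount=4 -> skip
r=72=1001000 popcount=2 -> skip
r=73=1001001 popcount=3 -> skip
r=74=1001010 popcount=3 -> skip
r=75=1001011 popcount=4 -> skip
r=76=1001100 popcount=3 -> skip
r=77=1001101 popcount=4 -> skip
r=78=1001110 popcount=4 -> skip
Kept rows: none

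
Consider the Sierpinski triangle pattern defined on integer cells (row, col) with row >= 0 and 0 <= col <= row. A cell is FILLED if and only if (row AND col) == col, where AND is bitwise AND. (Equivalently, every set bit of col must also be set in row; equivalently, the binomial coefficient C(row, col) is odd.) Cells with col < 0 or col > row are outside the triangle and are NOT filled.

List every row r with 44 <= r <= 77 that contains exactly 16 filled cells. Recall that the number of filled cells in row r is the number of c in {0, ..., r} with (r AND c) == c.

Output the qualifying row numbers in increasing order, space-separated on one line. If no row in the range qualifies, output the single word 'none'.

Answer: 45 46 51 53 54 57 58 60 71 75 77

Derivation:
Row r has 2^popcount(r) filled cells, so we need popcount(r) = log2(16) = 4.
Scan r = 44..77 and keep those with exactly 4 one-bits:
r=44=101100 popcount=3 -> skip
r=45=101101 popcount=4 -> KEEP
r=46=101110 popcount=4 -> KEEP
r=47=101111 popcount=5 -> skip
r=48=110000 popcount=2 -> skip
r=49=110001 popcount=3 -> skip
r=50=110010 popcount=3 -> skip
r=51=110011 popcount=4 -> KEEP
r=52=110100 popcount=3 -> skip
r=53=110101 popcount=4 -> KEEP
r=54=110110 popcount=4 -> KEEP
r=55=110111 popcount=5 -> skip
r=56=111000 popcount=3 -> skip
r=57=111001 popcount=4 -> KEEP
r=58=111010 popcount=4 -> KEEP
r=59=111011 popcount=5 -> skip
r=60=111100 popcount=4 -> KEEP
r=61=111101 popcount=5 -> skip
r=62=111110 popcount=5 -> skip
r=63=111111 popcount=6 -> skip
r=64=1000000 popcount=1 -> skip
r=65=1000001 popcount=2 -> skip
r=66=1000010 popcount=2 -> skip
r=67=1000011 popcount=3 -> skip
r=68=1000100 popcount=2 -> skip
r=69=1000101 popcount=3 -> skip
r=70=1000110 popcount=3 -> skip
r=71=1000111 popcount=4 -> KEEP
r=72=1001000 popcount=2 -> skip
r=73=1001001 popcount=3 -> skip
r=74=1001010 popcount=3 -> skip
r=75=1001011 popcount=4 -> KEEP
r=76=1001100 popcount=3 -> skip
r=77=1001101 popcount=4 -> KEEP
Kept rows: 45 46 51 53 54 57 58 60 71 75 77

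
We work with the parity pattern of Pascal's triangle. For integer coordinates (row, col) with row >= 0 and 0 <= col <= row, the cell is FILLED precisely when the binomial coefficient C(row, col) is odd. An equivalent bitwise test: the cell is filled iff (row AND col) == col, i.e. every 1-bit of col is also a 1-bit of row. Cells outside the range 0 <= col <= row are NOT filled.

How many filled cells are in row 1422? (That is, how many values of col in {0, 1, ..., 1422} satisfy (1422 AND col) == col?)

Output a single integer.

1422 in binary = 10110001110
popcount(1422) = number of 1-bits in 10110001110 = 6
A col c satisfies (1422 AND c) == c iff every set bit of c is also set in 1422; each of the 6 set bits of 1422 can independently be on or off in c.
count = 2^6 = 64

Answer: 64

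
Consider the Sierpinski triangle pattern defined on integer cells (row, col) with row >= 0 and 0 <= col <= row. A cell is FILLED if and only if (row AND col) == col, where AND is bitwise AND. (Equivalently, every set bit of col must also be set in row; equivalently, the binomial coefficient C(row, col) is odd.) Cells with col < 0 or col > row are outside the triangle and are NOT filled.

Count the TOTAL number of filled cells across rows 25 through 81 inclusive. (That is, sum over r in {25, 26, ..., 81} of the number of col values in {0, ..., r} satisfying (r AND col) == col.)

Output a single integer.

Answer: 764

Derivation:
r25=11001 pc3: +8 =8
r26=11010 pc3: +8 =16
r27=11011 pc4: +16 =32
r28=11100 pc3: +8 =40
r29=11101 pc4: +16 =56
r30=11110 pc4: +16 =72
r31=11111 pc5: +32 =104
r32=100000 pc1: +2 =106
r33=100001 pc2: +4 =110
r34=100010 pc2: +4 =114
r35=100011 pc3: +8 =122
r36=100100 pc2: +4 =126
r37=100101 pc3: +8 =134
r38=100110 pc3: +8 =142
r39=100111 pc4: +16 =158
r40=101000 pc2: +4 =162
r41=101001 pc3: +8 =170
r42=101010 pc3: +8 =178
r43=101011 pc4: +16 =194
r44=101100 pc3: +8 =202
r45=101101 pc4: +16 =218
r46=101110 pc4: +16 =234
r47=101111 pc5: +32 =266
r48=110000 pc2: +4 =270
r49=110001 pc3: +8 =278
r50=110010 pc3: +8 =286
r51=110011 pc4: +16 =302
r52=110100 pc3: +8 =310
r53=110101 pc4: +16 =326
r54=110110 pc4: +16 =342
r55=110111 pc5: +32 =374
r56=111000 pc3: +8 =382
r57=111001 pc4: +16 =398
r58=111010 pc4: +16 =414
r59=111011 pc5: +32 =446
r60=111100 pc4: +16 =462
r61=111101 pc5: +32 =494
r62=111110 pc5: +32 =526
r63=111111 pc6: +64 =590
r64=1000000 pc1: +2 =592
r65=1000001 pc2: +4 =596
r66=1000010 pc2: +4 =600
r67=1000011 pc3: +8 =608
r68=1000100 pc2: +4 =612
r69=1000101 pc3: +8 =620
r70=1000110 pc3: +8 =628
r71=1000111 pc4: +16 =644
r72=1001000 pc2: +4 =648
r73=1001001 pc3: +8 =656
r74=1001010 pc3: +8 =664
r75=1001011 pc4: +16 =680
r76=1001100 pc3: +8 =688
r77=1001101 pc4: +16 =704
r78=1001110 pc4: +16 =720
r79=1001111 pc5: +32 =752
r80=1010000 pc2: +4 =756
r81=1010001 pc3: +8 =764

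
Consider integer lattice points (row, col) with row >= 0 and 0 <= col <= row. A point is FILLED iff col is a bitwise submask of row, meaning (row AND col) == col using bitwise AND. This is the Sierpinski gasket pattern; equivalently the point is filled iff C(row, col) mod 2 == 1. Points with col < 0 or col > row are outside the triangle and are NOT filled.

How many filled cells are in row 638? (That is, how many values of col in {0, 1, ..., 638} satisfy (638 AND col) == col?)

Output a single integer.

638 in binary = 1001111110
popcount(638) = number of 1-bits in 1001111110 = 7
A col c satisfies (638 AND c) == c iff every set bit of c is also set in 638; each of the 7 set bits of 638 can independently be on or off in c.
count = 2^7 = 128

Answer: 128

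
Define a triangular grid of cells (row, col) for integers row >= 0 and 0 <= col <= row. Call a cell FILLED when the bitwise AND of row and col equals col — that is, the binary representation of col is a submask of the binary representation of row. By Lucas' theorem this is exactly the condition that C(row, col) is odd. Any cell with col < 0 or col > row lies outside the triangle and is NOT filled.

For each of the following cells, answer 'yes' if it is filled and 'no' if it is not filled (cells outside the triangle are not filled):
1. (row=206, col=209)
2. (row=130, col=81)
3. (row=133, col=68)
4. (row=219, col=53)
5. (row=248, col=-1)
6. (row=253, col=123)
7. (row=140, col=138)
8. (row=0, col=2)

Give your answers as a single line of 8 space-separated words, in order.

(206,209): col outside [0, 206] -> not filled
(130,81): row=0b10000010, col=0b1010001, row AND col = 0b0 = 0; 0 != 81 -> empty
(133,68): row=0b10000101, col=0b1000100, row AND col = 0b100 = 4; 4 != 68 -> empty
(219,53): row=0b11011011, col=0b110101, row AND col = 0b10001 = 17; 17 != 53 -> empty
(248,-1): col outside [0, 248] -> not filled
(253,123): row=0b11111101, col=0b1111011, row AND col = 0b1111001 = 121; 121 != 123 -> empty
(140,138): row=0b10001100, col=0b10001010, row AND col = 0b10001000 = 136; 136 != 138 -> empty
(0,2): col outside [0, 0] -> not filled

Answer: no no no no no no no no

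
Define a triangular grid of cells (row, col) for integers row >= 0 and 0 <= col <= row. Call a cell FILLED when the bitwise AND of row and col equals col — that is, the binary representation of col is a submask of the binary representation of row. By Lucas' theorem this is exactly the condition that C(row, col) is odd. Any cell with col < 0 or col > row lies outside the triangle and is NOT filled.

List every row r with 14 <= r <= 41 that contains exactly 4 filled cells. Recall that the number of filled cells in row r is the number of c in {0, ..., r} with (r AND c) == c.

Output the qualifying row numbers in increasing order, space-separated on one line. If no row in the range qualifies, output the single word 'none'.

Row r has 2^popcount(r) filled cells, so we need popcount(r) = log2(4) = 2.
Scan r = 14..41 and keep those with exactly 2 one-bits:
r=14=1110 popcount=3 -> skip
r=15=1111 popcount=4 -> skip
r=16=10000 popcount=1 -> skip
r=17=10001 popcount=2 -> KEEP
r=18=10010 popcount=2 -> KEEP
r=19=10011 popcount=3 -> skip
r=20=10100 popcount=2 -> KEEP
r=21=10101 popcount=3 -> skip
r=22=10110 popcount=3 -> skip
r=23=10111 popcount=4 -> skip
r=24=11000 popcount=2 -> KEEP
r=25=11001 popcount=3 -> skip
r=26=11010 popcount=3 -> skip
r=27=11011 popcount=4 -> skip
r=28=11100 popcount=3 -> skip
r=29=11101 popcount=4 -> skip
r=30=11110 popcount=4 -> skip
r=31=11111 popcount=5 -> skip
r=32=100000 popcount=1 -> skip
r=33=100001 popcount=2 -> KEEP
r=34=100010 popcount=2 -> KEEP
r=35=100011 popcount=3 -> skip
r=36=100100 popcount=2 -> KEEP
r=37=100101 popcount=3 -> skip
r=38=100110 popcount=3 -> skip
r=39=100111 popcount=4 -> skip
r=40=101000 popcount=2 -> KEEP
r=41=101001 popcount=3 -> skip
Kept rows: 17 18 20 24 33 34 36 40

Answer: 17 18 20 24 33 34 36 40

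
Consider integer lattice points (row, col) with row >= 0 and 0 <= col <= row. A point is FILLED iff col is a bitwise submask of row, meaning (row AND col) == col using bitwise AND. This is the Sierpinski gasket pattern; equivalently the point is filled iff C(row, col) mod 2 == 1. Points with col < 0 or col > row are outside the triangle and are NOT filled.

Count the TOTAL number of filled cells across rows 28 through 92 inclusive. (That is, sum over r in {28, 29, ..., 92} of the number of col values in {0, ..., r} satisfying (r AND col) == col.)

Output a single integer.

r28=11100 pc3: +8 =8
r29=11101 pc4: +16 =24
r30=11110 pc4: +16 =40
r31=11111 pc5: +32 =72
r32=100000 pc1: +2 =74
r33=100001 pc2: +4 =78
r34=100010 pc2: +4 =82
r35=100011 pc3: +8 =90
r36=100100 pc2: +4 =94
r37=100101 pc3: +8 =102
r38=100110 pc3: +8 =110
r39=100111 pc4: +16 =126
r40=101000 pc2: +4 =130
r41=101001 pc3: +8 =138
r42=101010 pc3: +8 =146
r43=101011 pc4: +16 =162
r44=101100 pc3: +8 =170
r45=101101 pc4: +16 =186
r46=101110 pc4: +16 =202
r47=101111 pc5: +32 =234
r48=110000 pc2: +4 =238
r49=110001 pc3: +8 =246
r50=110010 pc3: +8 =254
r51=110011 pc4: +16 =270
r52=110100 pc3: +8 =278
r53=110101 pc4: +16 =294
r54=110110 pc4: +16 =310
r55=110111 pc5: +32 =342
r56=111000 pc3: +8 =350
r57=111001 pc4: +16 =366
r58=111010 pc4: +16 =382
r59=111011 pc5: +32 =414
r60=111100 pc4: +16 =430
r61=111101 pc5: +32 =462
r62=111110 pc5: +32 =494
r63=111111 pc6: +64 =558
r64=1000000 pc1: +2 =560
r65=1000001 pc2: +4 =564
r66=1000010 pc2: +4 =568
r67=1000011 pc3: +8 =576
r68=1000100 pc2: +4 =580
r69=1000101 pc3: +8 =588
r70=1000110 pc3: +8 =596
r71=1000111 pc4: +16 =612
r72=1001000 pc2: +4 =616
r73=1001001 pc3: +8 =624
r74=1001010 pc3: +8 =632
r75=1001011 pc4: +16 =648
r76=1001100 pc3: +8 =656
r77=1001101 pc4: +16 =672
r78=1001110 pc4: +16 =688
r79=1001111 pc5: +32 =720
r80=1010000 pc2: +4 =724
r81=1010001 pc3: +8 =732
r82=1010010 pc3: +8 =740
r83=1010011 pc4: +16 =756
r84=1010100 pc3: +8 =764
r85=1010101 pc4: +16 =780
r86=1010110 pc4: +16 =796
r87=1010111 pc5: +32 =828
r88=1011000 pc3: +8 =836
r89=1011001 pc4: +16 =852
r90=1011010 pc4: +16 =868
r91=1011011 pc5: +32 =900
r92=1011100 pc4: +16 =916

Answer: 916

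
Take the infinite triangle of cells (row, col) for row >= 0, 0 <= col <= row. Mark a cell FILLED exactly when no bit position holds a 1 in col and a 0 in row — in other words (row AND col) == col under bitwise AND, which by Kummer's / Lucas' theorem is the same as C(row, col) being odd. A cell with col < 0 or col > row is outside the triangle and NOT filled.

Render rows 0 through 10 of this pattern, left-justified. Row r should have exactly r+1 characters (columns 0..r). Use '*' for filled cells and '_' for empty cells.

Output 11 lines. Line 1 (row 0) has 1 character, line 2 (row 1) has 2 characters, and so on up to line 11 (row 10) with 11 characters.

r0=0: *
r1=1: **
r2=10: *_*
r3=11: ****
r4=100: *___*
r5=101: **__**
r6=110: *_*_*_*
r7=111: ********
r8=1000: *_______*
r9=1001: **______**
r10=1010: *_*_____*_*

Answer: *
**
*_*
****
*___*
**__**
*_*_*_*
********
*_______*
**______**
*_*_____*_*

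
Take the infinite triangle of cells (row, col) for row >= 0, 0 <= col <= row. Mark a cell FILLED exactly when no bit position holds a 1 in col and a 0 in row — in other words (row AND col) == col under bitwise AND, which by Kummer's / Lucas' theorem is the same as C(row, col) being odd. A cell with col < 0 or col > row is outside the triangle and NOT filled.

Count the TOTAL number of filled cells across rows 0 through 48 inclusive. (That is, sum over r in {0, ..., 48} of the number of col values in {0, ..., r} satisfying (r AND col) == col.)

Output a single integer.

Answer: 409

Derivation:
r0=0 pc0: +1 =1
r1=1 pc1: +2 =3
r2=10 pc1: +2 =5
r3=11 pc2: +4 =9
r4=100 pc1: +2 =11
r5=101 pc2: +4 =15
r6=110 pc2: +4 =19
r7=111 pc3: +8 =27
r8=1000 pc1: +2 =29
r9=1001 pc2: +4 =33
r10=1010 pc2: +4 =37
r11=1011 pc3: +8 =45
r12=1100 pc2: +4 =49
r13=1101 pc3: +8 =57
r14=1110 pc3: +8 =65
r15=1111 pc4: +16 =81
r16=10000 pc1: +2 =83
r17=10001 pc2: +4 =87
r18=10010 pc2: +4 =91
r19=10011 pc3: +8 =99
r20=10100 pc2: +4 =103
r21=10101 pc3: +8 =111
r22=10110 pc3: +8 =119
r23=10111 pc4: +16 =135
r24=11000 pc2: +4 =139
r25=11001 pc3: +8 =147
r26=11010 pc3: +8 =155
r27=11011 pc4: +16 =171
r28=11100 pc3: +8 =179
r29=11101 pc4: +16 =195
r30=11110 pc4: +16 =211
r31=11111 pc5: +32 =243
r32=100000 pc1: +2 =245
r33=100001 pc2: +4 =249
r34=100010 pc2: +4 =253
r35=100011 pc3: +8 =261
r36=100100 pc2: +4 =265
r37=100101 pc3: +8 =273
r38=100110 pc3: +8 =281
r39=100111 pc4: +16 =297
r40=101000 pc2: +4 =301
r41=101001 pc3: +8 =309
r42=101010 pc3: +8 =317
r43=101011 pc4: +16 =333
r44=101100 pc3: +8 =341
r45=101101 pc4: +16 =357
r46=101110 pc4: +16 =373
r47=101111 pc5: +32 =405
r48=110000 pc2: +4 =409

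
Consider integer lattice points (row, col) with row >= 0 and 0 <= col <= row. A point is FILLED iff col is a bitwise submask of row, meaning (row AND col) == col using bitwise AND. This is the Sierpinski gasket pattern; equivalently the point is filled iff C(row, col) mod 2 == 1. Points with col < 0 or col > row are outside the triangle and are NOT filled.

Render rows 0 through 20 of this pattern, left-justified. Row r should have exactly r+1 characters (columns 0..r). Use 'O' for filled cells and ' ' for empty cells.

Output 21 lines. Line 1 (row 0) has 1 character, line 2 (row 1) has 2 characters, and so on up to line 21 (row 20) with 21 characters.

Answer: O
OO
O O
OOOO
O   O
OO  OO
O O O O
OOOOOOOO
O       O
OO      OO
O O     O O
OOOO    OOOO
O   O   O   O
OO  OO  OO  OO
O O O O O O O O
OOOOOOOOOOOOOOOO
O               O
OO              OO
O O             O O
OOOO            OOOO
O   O           O   O

Derivation:
r0=0: O
r1=1: OO
r2=10: O O
r3=11: OOOO
r4=100: O   O
r5=101: OO  OO
r6=110: O O O O
r7=111: OOOOOOOO
r8=1000: O       O
r9=1001: OO      OO
r10=1010: O O     O O
r11=1011: OOOO    OOOO
r12=1100: O   O   O   O
r13=1101: OO  OO  OO  OO
r14=1110: O O O O O O O O
r15=1111: OOOOOOOOOOOOOOOO
r16=10000: O               O
r17=10001: OO              OO
r18=10010: O O             O O
r19=10011: OOOO            OOOO
r20=10100: O   O           O   O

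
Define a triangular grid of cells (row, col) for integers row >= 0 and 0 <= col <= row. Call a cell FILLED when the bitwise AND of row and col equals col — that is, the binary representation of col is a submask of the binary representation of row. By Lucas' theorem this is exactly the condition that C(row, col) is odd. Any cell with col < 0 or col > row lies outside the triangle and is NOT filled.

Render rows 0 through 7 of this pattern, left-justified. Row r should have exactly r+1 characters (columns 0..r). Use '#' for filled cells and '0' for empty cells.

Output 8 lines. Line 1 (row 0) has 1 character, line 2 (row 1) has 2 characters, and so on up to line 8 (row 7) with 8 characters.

r0=0: #
r1=1: ##
r2=10: #0#
r3=11: ####
r4=100: #000#
r5=101: ##00##
r6=110: #0#0#0#
r7=111: ########

Answer: #
##
#0#
####
#000#
##00##
#0#0#0#
########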